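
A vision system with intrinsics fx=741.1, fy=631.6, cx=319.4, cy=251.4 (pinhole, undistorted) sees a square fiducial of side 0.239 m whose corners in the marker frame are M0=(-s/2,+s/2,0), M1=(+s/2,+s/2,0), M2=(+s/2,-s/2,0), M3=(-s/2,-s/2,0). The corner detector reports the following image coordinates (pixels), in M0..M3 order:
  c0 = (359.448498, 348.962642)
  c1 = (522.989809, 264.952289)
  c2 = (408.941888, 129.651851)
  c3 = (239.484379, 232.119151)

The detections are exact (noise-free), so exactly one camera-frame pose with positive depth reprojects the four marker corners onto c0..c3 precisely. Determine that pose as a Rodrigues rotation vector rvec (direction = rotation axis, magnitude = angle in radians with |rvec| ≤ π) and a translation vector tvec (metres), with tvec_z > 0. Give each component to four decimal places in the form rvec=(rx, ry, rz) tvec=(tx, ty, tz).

rvec=(0.4286, 0.1776, -0.6323) tvec=(0.0738, -0.0038, 0.8728)

Intrinsics K: fx=741.1, fy=631.6, cx=319.4, cy=251.4
Marker side s = 0.239 m; corners in marker frame (Z=0):
  M0 = (-0.1195, +0.1195, 0)
  M1 = (+0.1195, +0.1195, 0)
  M2 = (+0.1195, -0.1195, 0)
  M3 = (-0.1195, -0.1195, 0)
Detected image corners:
  c0 = (359.448498, 348.962642) px
  c1 = (522.989809, 264.952289) px
  c2 = (408.941888, 129.651851) px
  c3 = (239.484379, 232.119151) px
Planar DLT: solve 8×8 A·h = b for H (H[2,2]=1):
  H  [+569.51591 +635.90011 +382.09024]
  H  [-469.03118 +618.92571 +248.63452]
  H  [-0.33072 +0.38108 +1.00000]
B = K⁻¹H; ‖b₁‖=1.145684, ‖b₂‖=1.145684; λ = 2/(‖b₁‖+‖b₂‖) = 0.872841, sign → tz>0 ⇒ λ=+0.872841
r₁ = λ·B[:,0] = (+0.79516,-0.53328,-0.28866); r₂ = λ·B[:,1] = (+0.60559,+0.72293,+0.33262)
r₃ = r₁×r₂ = (+0.03130,-0.43930,+0.89779); SVD([r₁ r₂ r₃]) → R = UVᵀ:
  R  [+0.79516 +0.60559 +0.03130]
  R  [-0.53328 +0.72293 -0.43930]
  R  [-0.28866 +0.33262 +0.89779]
t = (+0.07383, -0.00382, +0.87284) m
tr R = 2.415888; θ = arccos((tr R − 1)/2) = 0.784213 rad = 44.932°
axis k = ((R−Rᵀ)₃₂, (R−Rᵀ)₁₃, (R−Rᵀ)₂₁) / (2 sinθ) = (+0.546481, +0.226518, -0.806256)
rvec = θ·k = (+0.428558, +0.177638, -0.632277)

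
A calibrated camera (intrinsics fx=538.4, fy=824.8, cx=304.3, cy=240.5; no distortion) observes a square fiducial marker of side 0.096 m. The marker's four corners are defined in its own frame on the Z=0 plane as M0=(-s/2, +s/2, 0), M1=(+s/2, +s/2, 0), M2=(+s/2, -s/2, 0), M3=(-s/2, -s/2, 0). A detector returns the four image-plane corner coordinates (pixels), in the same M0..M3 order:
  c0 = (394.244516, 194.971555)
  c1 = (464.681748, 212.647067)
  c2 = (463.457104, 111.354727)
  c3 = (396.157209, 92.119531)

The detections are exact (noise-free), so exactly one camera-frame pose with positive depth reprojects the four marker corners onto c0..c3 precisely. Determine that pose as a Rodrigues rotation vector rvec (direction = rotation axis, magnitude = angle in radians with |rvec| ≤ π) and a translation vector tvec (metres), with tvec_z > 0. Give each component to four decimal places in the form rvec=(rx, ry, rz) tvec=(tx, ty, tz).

Intrinsics K: fx=538.4, fy=824.8, cx=304.3, cy=240.5
Marker side s = 0.096 m; corners in marker frame (Z=0):
  M0 = (-0.0480, +0.0480, 0)
  M1 = (+0.0480, +0.0480, 0)
  M2 = (+0.0480, -0.0480, 0)
  M3 = (-0.0480, -0.0480, 0)
Detected image corners:
  c0 = (394.244516, 194.971555) px
  c1 = (464.681748, 212.647067) px
  c2 = (463.457104, 111.354727) px
  c3 = (396.157209, 92.119531) px
Planar DLT: solve 8×8 A·h = b for H (H[2,2]=1):
  H  [+822.16159 -206.74358 +430.04358]
  H  [+229.81863 +990.84689 +151.72213]
  H  [+0.24475 -0.47331 +1.00000]
B = K⁻¹H; ‖b₁‖=1.425271, ‖b₂‖=1.425271; λ = 2/(‖b₁‖+‖b₂‖) = 0.701621, sign → tz>0 ⇒ λ=+0.701621
r₁ = λ·B[:,0] = (+0.97435,+0.14543,+0.17172); r₂ = λ·B[:,1] = (-0.08173,+0.93970,-0.33209)
r₃ = r₁×r₂ = (-0.20966,+0.30954,+0.92749); SVD([r₁ r₂ r₃]) → R = UVᵀ:
  R  [+0.97435 -0.08173 -0.20966]
  R  [+0.14543 +0.93970 +0.30954]
  R  [+0.17172 -0.33209 +0.92749]
t = (+0.16386, -0.07552, +0.70162) m
tr R = 2.841541; θ = arccos((tr R − 1)/2) = 0.400745 rad = 22.961°
axis k = ((R−Rᵀ)₃₂, (R−Rᵀ)₁₃, (R−Rᵀ)₂₁) / (2 sinθ) = (-0.822371, -0.488816, +0.291143)
rvec = θ·k = (-0.329561, -0.195891, +0.116674)

rvec=(-0.3296, -0.1959, 0.1167) tvec=(0.1639, -0.0755, 0.7016)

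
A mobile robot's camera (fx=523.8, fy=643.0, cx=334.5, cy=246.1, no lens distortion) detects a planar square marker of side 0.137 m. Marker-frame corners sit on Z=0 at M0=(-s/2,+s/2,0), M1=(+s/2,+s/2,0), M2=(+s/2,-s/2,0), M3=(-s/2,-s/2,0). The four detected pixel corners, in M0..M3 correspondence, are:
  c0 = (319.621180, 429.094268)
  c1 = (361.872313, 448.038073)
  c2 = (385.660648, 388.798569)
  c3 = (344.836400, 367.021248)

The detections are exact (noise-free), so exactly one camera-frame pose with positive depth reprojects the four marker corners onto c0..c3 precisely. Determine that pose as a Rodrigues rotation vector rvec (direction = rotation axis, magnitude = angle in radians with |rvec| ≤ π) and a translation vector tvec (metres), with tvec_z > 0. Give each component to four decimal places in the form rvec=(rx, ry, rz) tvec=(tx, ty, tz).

Intrinsics K: fx=523.8, fy=643.0, cx=334.5, cy=246.1
Marker side s = 0.137 m; corners in marker frame (Z=0):
  M0 = (-0.0685, +0.0685, 0)
  M1 = (+0.0685, +0.0685, 0)
  M2 = (+0.0685, -0.0685, 0)
  M3 = (-0.0685, -0.0685, 0)
Detected image corners:
  c0 = (319.621180, 429.094268) px
  c1 = (361.872313, 448.038073) px
  c2 = (385.660648, 388.798569) px
  c3 = (344.836400, 367.021248) px
Planar DLT: solve 8×8 A·h = b for H (H[2,2]=1):
  H  [+428.45191 -193.33569 +353.53726]
  H  [+293.52216 +425.59042 +408.39949]
  H  [+0.35488 -0.04141 +1.00000]
B = K⁻¹H; ‖b₁‖=0.760558, ‖b₂‖=0.760558; λ = 2/(‖b₁‖+‖b₂‖) = 1.314824, sign → tz>0 ⇒ λ=+1.314824
r₁ = λ·B[:,0] = (+0.77751,+0.42161,+0.46660); r₂ = λ·B[:,1] = (-0.45054,+0.89110,-0.05445)
r₃ = r₁×r₂ = (-0.43875,-0.16789,+0.88279); SVD([r₁ r₂ r₃]) → R = UVᵀ:
  R  [+0.77751 -0.45054 -0.43875]
  R  [+0.42161 +0.89110 -0.16789]
  R  [+0.46660 -0.05445 +0.88279]
t = (+0.04779, +0.33187, +1.31482) m
tr R = 2.551395; θ = arccos((tr R − 1)/2) = 0.682977 rad = 39.132°
axis k = ((R−Rᵀ)₃₂, (R−Rᵀ)₁₃, (R−Rᵀ)₂₁) / (2 sinθ) = (+0.089878, -0.717274, +0.690971)
rvec = θ·k = (+0.061385, -0.489881, +0.471917)

rvec=(0.0614, -0.4899, 0.4719) tvec=(0.0478, 0.3319, 1.3148)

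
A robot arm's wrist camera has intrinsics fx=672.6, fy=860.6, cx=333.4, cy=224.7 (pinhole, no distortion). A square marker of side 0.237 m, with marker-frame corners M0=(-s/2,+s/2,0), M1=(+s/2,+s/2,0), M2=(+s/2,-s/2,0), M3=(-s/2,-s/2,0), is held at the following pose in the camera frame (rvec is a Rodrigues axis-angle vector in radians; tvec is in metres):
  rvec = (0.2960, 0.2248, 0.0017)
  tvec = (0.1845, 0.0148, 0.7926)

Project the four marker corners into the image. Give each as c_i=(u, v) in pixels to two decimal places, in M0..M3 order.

Intrinsics K: fx=672.6, fy=860.6, cx=333.4, cy=224.7
Marker side s = 0.237 m; corners in marker frame (Z=0):
  M0 = (-0.1185, +0.1185, 0)
  M1 = (+0.1185, +0.1185, 0)
  M2 = (+0.1185, -0.1185, 0)
  M3 = (-0.1185, -0.1185, 0)
rvec = (0.2960, 0.2248, 0.0017), |rvec| = θ = 0.37169 rad = 21.296°
Rodrigues: sinθ=0.36319, 1−cosθ=0.06829; R = I + sinθ·[k]× + (1−cosθ)·[k]×²:
    [+0.97502 +0.03123 +0.21991]
    [+0.03455 +0.95669 -0.28904]
    [-0.21941 +0.28942 +0.93172]
t = (0.1845, 0.0148, 0.7926) m
M0: Pc = R·M0+t = (+0.07266, +0.12407, +0.85290); u = 672.6·(+0.07266)/0.85290 + 333.4 = 390.7006, v = 860.6·(+0.12407)/0.85290 + 224.7 = 349.8945
M1: Pc = R·M1+t = (+0.30374, +0.13226, +0.80090); u = 672.6·(+0.30374)/0.80090 + 333.4 = 588.4841, v = 860.6·(+0.13226)/0.80090 + 224.7 = 366.8219
M2: Pc = R·M2+t = (+0.29634, -0.09447, +0.73230); u = 672.6·(+0.29634)/0.73230 + 333.4 = 605.5793, v = 860.6·(-0.09447)/0.73230 + 224.7 = 113.6747
M3: Pc = R·M3+t = (+0.06526, -0.10266, +0.78430); u = 672.6·(+0.06526)/0.78430 + 333.4 = 389.3650, v = 860.6·(-0.10266)/0.78430 + 224.7 = 112.0509

c0=(390.70, 349.89) c1=(588.48, 366.82) c2=(605.58, 113.67) c3=(389.36, 112.05)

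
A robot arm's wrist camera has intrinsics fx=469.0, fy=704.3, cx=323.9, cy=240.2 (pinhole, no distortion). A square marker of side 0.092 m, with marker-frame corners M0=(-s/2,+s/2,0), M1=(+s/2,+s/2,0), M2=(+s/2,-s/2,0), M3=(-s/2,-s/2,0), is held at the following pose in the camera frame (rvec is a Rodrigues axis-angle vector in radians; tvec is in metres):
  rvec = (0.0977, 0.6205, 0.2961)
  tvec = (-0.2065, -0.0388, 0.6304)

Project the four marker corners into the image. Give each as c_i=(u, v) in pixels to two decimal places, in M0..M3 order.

Intrinsics K: fx=469.0, fy=704.3, cx=323.9, cy=240.2
Marker side s = 0.092 m; corners in marker frame (Z=0):
  M0 = (-0.0460, +0.0460, 0)
  M1 = (+0.0460, +0.0460, 0)
  M2 = (+0.0460, -0.0460, 0)
  M3 = (-0.0460, -0.0460, 0)
rvec = (0.0977, 0.6205, 0.2961), |rvec| = θ = 0.69444 rad = 39.788°
Rodrigues: sinθ=0.63995, 1−cosθ=0.23158; R = I + sinθ·[k]× + (1−cosθ)·[k]×²:
    [+0.77300 -0.24376 +0.58571]
    [+0.30198 +0.95331 -0.00180]
    [-0.55792 +0.17827 +0.81052]
t = (-0.2065, -0.0388, 0.6304) m
M0: Pc = R·M0+t = (-0.25327, -0.00884, +0.66426); u = 469.0·(-0.25327)/0.66426 + 323.9 = 145.0798, v = 704.3·(-0.00884)/0.66426 + 240.2 = 230.8285
M1: Pc = R·M1+t = (-0.18215, +0.01894, +0.61294); u = 469.0·(-0.18215)/0.61294 + 323.9 = 184.5206, v = 704.3·(+0.01894)/0.61294 + 240.2 = 261.9672
M2: Pc = R·M2+t = (-0.15973, -0.06876, +0.59654); u = 469.0·(-0.15973)/0.59654 + 323.9 = 198.3198, v = 704.3·(-0.06876)/0.59654 + 240.2 = 159.0170
M3: Pc = R·M3+t = (-0.23085, -0.09654, +0.64786); u = 469.0·(-0.23085)/0.64786 + 323.9 = 156.7872, v = 704.3·(-0.09654)/0.64786 + 240.2 = 135.2466

c0=(145.08, 230.83) c1=(184.52, 261.97) c2=(198.32, 159.02) c3=(156.79, 135.25)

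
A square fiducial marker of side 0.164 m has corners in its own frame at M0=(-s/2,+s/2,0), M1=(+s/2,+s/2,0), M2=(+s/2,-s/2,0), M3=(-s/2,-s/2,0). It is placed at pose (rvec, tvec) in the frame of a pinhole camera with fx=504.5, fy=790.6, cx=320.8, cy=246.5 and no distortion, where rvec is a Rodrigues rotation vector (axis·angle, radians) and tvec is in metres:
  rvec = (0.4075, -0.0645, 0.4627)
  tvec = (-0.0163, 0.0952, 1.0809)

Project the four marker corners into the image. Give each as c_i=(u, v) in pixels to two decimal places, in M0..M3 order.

c0=(262.83, 338.32) c1=(329.98, 384.86) c2=(365.23, 293.20) c3=(295.03, 241.76)

Intrinsics K: fx=504.5, fy=790.6, cx=320.8, cy=246.5
Marker side s = 0.164 m; corners in marker frame (Z=0):
  M0 = (-0.0820, +0.0820, 0)
  M1 = (+0.0820, +0.0820, 0)
  M2 = (+0.0820, -0.0820, 0)
  M3 = (-0.0820, -0.0820, 0)
rvec = (0.4075, -0.0645, 0.4627), |rvec| = θ = 0.61993 rad = 35.519°
Rodrigues: sinθ=0.58097, 1−cosθ=0.18608; R = I + sinθ·[k]× + (1−cosθ)·[k]×²:
    [+0.89432 -0.44635 +0.03085]
    [+0.42090 +0.81594 -0.39635]
    [+0.15174 +0.36745 +0.91758]
t = (-0.0163, 0.0952, 1.0809) m
M0: Pc = R·M0+t = (-0.12624, +0.12759, +1.09859); u = 504.5·(-0.12624)/1.09859 + 320.8 = 262.8293, v = 790.6·(+0.12759)/1.09859 + 246.5 = 338.3223
M1: Pc = R·M1+t = (+0.02043, +0.19662, +1.12347); u = 504.5·(+0.02043)/1.12347 + 320.8 = 329.9758, v = 790.6·(+0.19662)/1.12347 + 246.5 = 384.8640
M2: Pc = R·M2+t = (+0.09364, +0.06281, +1.06321); u = 504.5·(+0.09364)/1.06321 + 320.8 = 365.2306, v = 790.6·(+0.06281)/1.06321 + 246.5 = 293.2031
M3: Pc = R·M3+t = (-0.05303, -0.00622, +1.03833); u = 504.5·(-0.05303)/1.03833 + 320.8 = 295.0322, v = 790.6·(-0.00622)/1.03833 + 246.5 = 241.7635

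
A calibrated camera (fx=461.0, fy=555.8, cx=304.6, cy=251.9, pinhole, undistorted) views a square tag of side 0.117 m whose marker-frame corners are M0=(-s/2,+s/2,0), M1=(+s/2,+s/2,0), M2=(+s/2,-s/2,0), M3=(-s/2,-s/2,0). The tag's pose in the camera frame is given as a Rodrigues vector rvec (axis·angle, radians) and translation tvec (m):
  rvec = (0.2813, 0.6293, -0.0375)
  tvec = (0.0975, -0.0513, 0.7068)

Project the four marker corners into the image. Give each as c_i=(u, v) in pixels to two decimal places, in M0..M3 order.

c0=(339.48, 253.36) c1=(406.47, 258.28) c2=(401.16, 163.56) c3=(331.99, 167.38)

Intrinsics K: fx=461.0, fy=555.8, cx=304.6, cy=251.9
Marker side s = 0.117 m; corners in marker frame (Z=0):
  M0 = (-0.0585, +0.0585, 0)
  M1 = (+0.0585, +0.0585, 0)
  M2 = (+0.0585, -0.0585, 0)
  M3 = (-0.0585, -0.0585, 0)
rvec = (0.2813, 0.6293, -0.0375), |rvec| = θ = 0.69033 rad = 39.553°
Rodrigues: sinθ=0.63679, 1−cosθ=0.22896; R = I + sinθ·[k]× + (1−cosθ)·[k]×²:
    [+0.80905 +0.11964 +0.57543]
    [+0.05046 +0.96131 -0.27082]
    [-0.58556 +0.24815 +0.77171]
t = (0.0975, -0.0513, 0.7068) m
M0: Pc = R·M0+t = (+0.05717, +0.00198, +0.75557); u = 461.0·(+0.05717)/0.75557 + 304.6 = 339.4810, v = 555.8·(+0.00198)/0.75557 + 251.9 = 253.3598
M1: Pc = R·M1+t = (+0.15183, +0.00789, +0.68706); u = 461.0·(+0.15183)/0.68706 + 304.6 = 406.4732, v = 555.8·(+0.00789)/0.68706 + 251.9 = 258.2813
M2: Pc = R·M2+t = (+0.13783, -0.10458, +0.65803); u = 461.0·(+0.13783)/0.65803 + 304.6 = 401.1611, v = 555.8·(-0.10458)/0.65803 + 251.9 = 163.5632
M3: Pc = R·M3+t = (+0.04317, -0.11049, +0.72654); u = 461.0·(+0.04317)/0.72654 + 304.6 = 331.9928, v = 555.8·(-0.11049)/0.72654 + 251.9 = 167.3768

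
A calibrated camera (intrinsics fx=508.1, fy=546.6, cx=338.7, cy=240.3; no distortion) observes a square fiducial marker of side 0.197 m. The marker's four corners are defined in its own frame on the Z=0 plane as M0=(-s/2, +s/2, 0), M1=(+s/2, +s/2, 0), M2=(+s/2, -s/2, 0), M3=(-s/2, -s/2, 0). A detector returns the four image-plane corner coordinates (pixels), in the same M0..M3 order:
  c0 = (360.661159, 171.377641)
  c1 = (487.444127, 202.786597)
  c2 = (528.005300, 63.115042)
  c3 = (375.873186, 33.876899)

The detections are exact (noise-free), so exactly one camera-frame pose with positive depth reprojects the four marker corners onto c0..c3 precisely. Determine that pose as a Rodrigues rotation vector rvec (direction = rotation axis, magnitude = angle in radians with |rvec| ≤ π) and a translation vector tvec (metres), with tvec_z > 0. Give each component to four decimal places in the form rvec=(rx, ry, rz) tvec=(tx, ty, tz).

Intrinsics K: fx=508.1, fy=546.6, cx=338.7, cy=240.3
Marker side s = 0.197 m; corners in marker frame (Z=0):
  M0 = (-0.0985, +0.0985, 0)
  M1 = (+0.0985, +0.0985, 0)
  M2 = (+0.0985, -0.0985, 0)
  M3 = (-0.0985, -0.0985, 0)
Detected image corners:
  c0 = (360.661159, 171.377641) px
  c1 = (487.444127, 202.786597) px
  c2 = (528.005300, 63.115042) px
  c3 = (375.873186, 33.876899) px
Planar DLT: solve 8×8 A·h = b for H (H[2,2]=1):
  H  [+584.31399 +240.67288 +434.95102]
  H  [+122.64143 +805.66904 +123.31612]
  H  [-0.26961 +0.86878 +1.00000]
B = K⁻¹H; ‖b₁‖=1.399434, ‖b₂‖=1.399434; λ = 2/(‖b₁‖+‖b₂‖) = 0.714574, sign → tz>0 ⇒ λ=+0.714574
r₁ = λ·B[:,0] = (+0.95018,+0.24503,-0.19265); r₂ = λ·B[:,1] = (-0.07536,+0.78033,+0.62081)
r₃ = r₁×r₂ = (+0.30245,-0.57536,+0.75992); SVD([r₁ r₂ r₃]) → R = UVᵀ:
  R  [+0.95018 -0.07536 +0.30245]
  R  [+0.24503 +0.78033 -0.57536]
  R  [-0.19265 +0.62081 +0.75992]
t = (+0.13536, -0.15293, +0.71457) m
tr R = 2.490441; θ = arccos((tr R − 1)/2) = 0.729931 rad = 41.822°
axis k = ((R−Rᵀ)₃₂, (R−Rᵀ)₁₃, (R−Rᵀ)₂₁) / (2 sinθ) = (+0.896921, +0.371242, +0.240232)
rvec = θ·k = (+0.654690, +0.270981, +0.175352)

rvec=(0.6547, 0.2710, 0.1754) tvec=(0.1354, -0.1529, 0.7146)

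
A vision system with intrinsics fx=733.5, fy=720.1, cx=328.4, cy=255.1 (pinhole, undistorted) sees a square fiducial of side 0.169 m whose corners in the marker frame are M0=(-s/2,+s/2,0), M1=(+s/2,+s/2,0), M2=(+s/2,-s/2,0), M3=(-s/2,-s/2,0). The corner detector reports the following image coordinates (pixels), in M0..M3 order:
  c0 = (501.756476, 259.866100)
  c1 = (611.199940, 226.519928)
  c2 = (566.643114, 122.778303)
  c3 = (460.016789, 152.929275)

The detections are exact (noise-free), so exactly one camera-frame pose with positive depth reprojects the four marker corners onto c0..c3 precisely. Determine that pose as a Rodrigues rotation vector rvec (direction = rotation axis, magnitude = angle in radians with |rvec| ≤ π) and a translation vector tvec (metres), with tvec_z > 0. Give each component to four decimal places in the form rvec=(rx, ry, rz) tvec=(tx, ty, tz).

rvec=(-0.2316, -0.0924, -0.3033) tvec=(0.2960, -0.0957, 1.0505)

Intrinsics K: fx=733.5, fy=720.1, cx=328.4, cy=255.1
Marker side s = 0.169 m; corners in marker frame (Z=0):
  M0 = (-0.0845, +0.0845, 0)
  M1 = (+0.0845, +0.0845, 0)
  M2 = (+0.0845, -0.0845, 0)
  M3 = (-0.0845, -0.0845, 0)
Detected image corners:
  c0 = (501.756476, 259.866100) px
  c1 = (611.199940, 226.519928) px
  c2 = (566.643114, 122.778303) px
  c3 = (460.016789, 152.929275) px
Planar DLT: solve 8×8 A·h = b for H (H[2,2]=1):
  H  [+702.60582 +147.50797 +535.07814]
  H  [-165.08690 +584.78543 +189.46651]
  H  [+0.11869 -0.20170 +1.00000]
B = K⁻¹H; ‖b₁‖=0.951971, ‖b₂‖=0.951971; λ = 2/(‖b₁‖+‖b₂‖) = 1.050452, sign → tz>0 ⇒ λ=+1.050452
r₁ = λ·B[:,0] = (+0.95039,-0.28499,+0.12468); r₂ = λ·B[:,1] = (+0.30611,+0.92812,-0.21188)
r₃ = r₁×r₂ = (-0.05533,+0.23953,+0.96931); SVD([r₁ r₂ r₃]) → R = UVᵀ:
  R  [+0.95039 +0.30611 -0.05533]
  R  [-0.28499 +0.92812 +0.23953]
  R  [+0.12468 -0.21188 +0.96931]
t = (+0.29599, -0.09574, +1.05045) m
tr R = 2.847817; θ = arccos((tr R − 1)/2) = 0.392623 rad = 22.496°
axis k = ((R−Rᵀ)₃₂, (R−Rᵀ)₁₃, (R−Rᵀ)₂₁) / (2 sinθ) = (-0.589901, -0.235241, -0.772449)
rvec = θ·k = (-0.231609, -0.092361, -0.303281)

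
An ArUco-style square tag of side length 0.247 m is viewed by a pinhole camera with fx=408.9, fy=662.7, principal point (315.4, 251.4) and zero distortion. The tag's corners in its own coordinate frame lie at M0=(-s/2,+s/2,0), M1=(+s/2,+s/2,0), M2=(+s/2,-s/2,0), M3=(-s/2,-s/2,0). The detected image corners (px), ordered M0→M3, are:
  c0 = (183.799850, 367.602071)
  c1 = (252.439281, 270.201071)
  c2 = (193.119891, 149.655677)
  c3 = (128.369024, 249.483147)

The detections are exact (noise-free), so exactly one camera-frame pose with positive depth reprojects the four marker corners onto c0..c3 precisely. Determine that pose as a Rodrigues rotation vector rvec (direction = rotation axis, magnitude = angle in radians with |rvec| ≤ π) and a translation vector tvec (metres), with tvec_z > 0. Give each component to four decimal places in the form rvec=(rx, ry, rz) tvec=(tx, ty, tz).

Intrinsics K: fx=408.9, fy=662.7, cx=315.4, cy=251.4
Marker side s = 0.247 m; corners in marker frame (Z=0):
  M0 = (-0.1235, +0.1235, 0)
  M1 = (+0.1235, +0.1235, 0)
  M2 = (+0.1235, -0.1235, 0)
  M3 = (-0.1235, -0.1235, 0)
Detected image corners:
  c0 = (183.799850, 367.602071) px
  c1 = (252.439281, 270.201071) px
  c2 = (193.119891, 149.655677) px
  c3 = (128.369024, 249.483147) px
Planar DLT: solve 8×8 A·h = b for H (H[2,2]=1):
  H  [+239.21443 +213.83619 +188.42214]
  H  [-441.33623 +457.99256 +259.51114]
  H  [-0.16213 -0.09657 +1.00000]
B = K⁻¹H; ‖b₁‖=0.946503, ‖b₂‖=0.946503; λ = 2/(‖b₁‖+‖b₂‖) = 1.056521, sign → tz>0 ⇒ λ=+1.056521
r₁ = λ·B[:,0] = (+0.75021,-0.63863,-0.17129); r₂ = λ·B[:,1] = (+0.63121,+0.76887,-0.10203)
r₃ = r₁×r₂ = (+0.19686,-0.03158,+0.97992); SVD([r₁ r₂ r₃]) → R = UVᵀ:
  R  [+0.75021 +0.63121 +0.19686]
  R  [-0.63863 +0.76887 -0.03158]
  R  [-0.17129 -0.10203 +0.97992]
t = (-0.32809, +0.01293, +1.05652) m
tr R = 2.499001; θ = arccos((tr R − 1)/2) = 0.723489 rad = 41.453°
axis k = ((R−Rᵀ)₃₂, (R−Rᵀ)₁₃, (R−Rᵀ)₂₁) / (2 sinθ) = (-0.053213, +0.278061, -0.959088)
rvec = θ·k = (-0.038499, +0.201174, -0.693890)

rvec=(-0.0385, 0.2012, -0.6939) tvec=(-0.3281, 0.0129, 1.0565)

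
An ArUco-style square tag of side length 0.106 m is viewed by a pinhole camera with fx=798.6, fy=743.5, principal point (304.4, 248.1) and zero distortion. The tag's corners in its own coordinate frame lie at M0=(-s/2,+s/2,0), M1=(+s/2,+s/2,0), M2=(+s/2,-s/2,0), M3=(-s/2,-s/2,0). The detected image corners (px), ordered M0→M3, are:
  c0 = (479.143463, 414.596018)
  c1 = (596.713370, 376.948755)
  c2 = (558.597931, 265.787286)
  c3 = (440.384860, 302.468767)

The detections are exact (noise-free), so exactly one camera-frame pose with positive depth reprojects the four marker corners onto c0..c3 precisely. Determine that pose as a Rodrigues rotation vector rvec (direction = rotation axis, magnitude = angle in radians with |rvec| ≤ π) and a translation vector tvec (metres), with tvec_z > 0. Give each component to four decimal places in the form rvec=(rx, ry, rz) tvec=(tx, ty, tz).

Intrinsics K: fx=798.6, fy=743.5, cx=304.4, cy=248.1
Marker side s = 0.106 m; corners in marker frame (Z=0):
  M0 = (-0.0530, +0.0530, 0)
  M1 = (+0.0530, +0.0530, 0)
  M2 = (+0.0530, -0.0530, 0)
  M3 = (-0.0530, -0.0530, 0)
Detected image corners:
  c0 = (479.143463, 414.596018) px
  c1 = (596.713370, 376.948755) px
  c2 = (558.597931, 265.787286) px
  c3 = (440.384860, 302.468767) px
Planar DLT: solve 8×8 A·h = b for H (H[2,2]=1):
  H  [+1158.38379 +374.23173 +519.01103]
  H  [-320.33199 +1060.85093 +339.92883]
  H  [+0.08907 +0.02243 +1.00000]
B = K⁻¹H; ‖b₁‖=1.492218, ‖b₂‖=1.492218; λ = 2/(‖b₁‖+‖b₂‖) = 0.670143, sign → tz>0 ⇒ λ=+0.670143
r₁ = λ·B[:,0] = (+0.94930,-0.30865,+0.05969); r₂ = λ·B[:,1] = (+0.30831,+0.95117,+0.01503)
r₃ = r₁×r₂ = (-0.06142,+0.00414,+0.99810); SVD([r₁ r₂ r₃]) → R = UVᵀ:
  R  [+0.94930 +0.30831 -0.06142]
  R  [-0.30865 +0.95117 +0.00414]
  R  [+0.05969 +0.01503 +0.99810]
t = (+0.18009, +0.08277, +0.67014) m
tr R = 2.898574; θ = arccos((tr R − 1)/2) = 0.319836 rad = 18.325°
axis k = ((R−Rᵀ)₃₂, (R−Rᵀ)₁₃, (R−Rᵀ)₂₁) / (2 sinθ) = (+0.017321, -0.192596, -0.981125)
rvec = θ·k = (+0.005540, -0.061599, -0.313799)

rvec=(0.0055, -0.0616, -0.3138) tvec=(0.1801, 0.0828, 0.6701)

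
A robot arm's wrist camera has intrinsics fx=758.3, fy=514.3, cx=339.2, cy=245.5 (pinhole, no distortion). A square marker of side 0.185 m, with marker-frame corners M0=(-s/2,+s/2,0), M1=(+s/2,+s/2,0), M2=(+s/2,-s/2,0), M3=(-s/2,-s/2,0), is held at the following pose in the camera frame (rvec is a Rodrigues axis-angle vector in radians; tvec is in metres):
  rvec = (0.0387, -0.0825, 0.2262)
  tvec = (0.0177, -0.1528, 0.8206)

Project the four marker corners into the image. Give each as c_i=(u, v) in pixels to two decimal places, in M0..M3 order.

c0=(252.71, 192.96) c1=(418.26, 219.42) c2=(457.09, 107.06) c3=(291.20, 78.22)

Intrinsics K: fx=758.3, fy=514.3, cx=339.2, cy=245.5
Marker side s = 0.185 m; corners in marker frame (Z=0):
  M0 = (-0.0925, +0.0925, 0)
  M1 = (+0.0925, +0.0925, 0)
  M2 = (+0.0925, -0.0925, 0)
  M3 = (-0.0925, -0.0925, 0)
rvec = (0.0387, -0.0825, 0.2262), |rvec| = θ = 0.24387 rad = 13.972°
Rodrigues: sinθ=0.24146, 1−cosθ=0.02959; R = I + sinθ·[k]× + (1−cosθ)·[k]×²:
    [+0.97116 -0.22555 -0.07733]
    [+0.22238 +0.97380 -0.04760]
    [+0.08604 +0.02903 +0.99587]
t = (0.0177, -0.1528, 0.8206) m
M0: Pc = R·M0+t = (-0.09300, -0.08329, +0.81533); u = 758.3·(-0.09300)/0.81533 + 339.2 = 252.7088, v = 514.3·(-0.08329)/0.81533 + 245.5 = 192.9593
M1: Pc = R·M1+t = (+0.08667, -0.04215, +0.83124); u = 758.3·(+0.08667)/0.83124 + 339.2 = 418.2629, v = 514.3·(-0.04215)/0.83124 + 245.5 = 219.4189
M2: Pc = R·M2+t = (+0.12840, -0.22231, +0.82587); u = 758.3·(+0.12840)/0.82587 + 339.2 = 457.0903, v = 514.3·(-0.22231)/0.82587 + 245.5 = 107.0620
M3: Pc = R·M3+t = (-0.05127, -0.26345, +0.80996); u = 758.3·(-0.05127)/0.80996 + 339.2 = 291.2013, v = 514.3·(-0.26345)/0.80996 + 245.5 = 78.2188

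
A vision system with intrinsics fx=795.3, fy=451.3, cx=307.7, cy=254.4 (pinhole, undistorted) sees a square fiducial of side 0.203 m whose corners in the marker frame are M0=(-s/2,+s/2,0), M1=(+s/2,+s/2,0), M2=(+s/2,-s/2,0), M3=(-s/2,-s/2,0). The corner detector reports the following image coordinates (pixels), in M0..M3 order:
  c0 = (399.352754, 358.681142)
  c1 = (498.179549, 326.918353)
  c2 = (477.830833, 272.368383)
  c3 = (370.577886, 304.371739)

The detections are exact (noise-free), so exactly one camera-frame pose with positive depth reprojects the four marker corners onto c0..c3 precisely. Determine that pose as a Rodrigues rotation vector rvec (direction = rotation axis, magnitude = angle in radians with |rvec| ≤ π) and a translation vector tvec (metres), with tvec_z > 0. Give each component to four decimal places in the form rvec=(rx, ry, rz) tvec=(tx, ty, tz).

rvec=(0.4370, -0.3507, -0.3756) tvec=(0.2140, 0.1792, 1.3072)

Intrinsics K: fx=795.3, fy=451.3, cx=307.7, cy=254.4
Marker side s = 0.203 m; corners in marker frame (Z=0):
  M0 = (-0.1015, +0.1015, 0)
  M1 = (+0.1015, +0.1015, 0)
  M2 = (+0.1015, -0.1015, 0)
  M3 = (-0.1015, -0.1015, 0)
Detected image corners:
  c0 = (399.352754, 358.681142) px
  c1 = (498.179549, 326.918353) px
  c2 = (477.830833, 272.368383) px
  c3 = (370.577886, 304.371739) px
Planar DLT: solve 8×8 A·h = b for H (H[2,2]=1):
  H  [+588.86944 +276.87440 +437.91440]
  H  [-97.72326 +381.12776 +316.26978]
  H  [+0.18795 +0.35803 +1.00000]
B = K⁻¹H; ‖b₁‖=0.764965, ‖b₂‖=0.764965; λ = 2/(‖b₁‖+‖b₂‖) = 1.307249, sign → tz>0 ⇒ λ=+1.307249
r₁ = λ·B[:,0] = (+0.87287,-0.42157,+0.24570); r₂ = λ·B[:,1] = (+0.27402,+0.84015,+0.46804)
r₃ = r₁×r₂ = (-0.40374,-0.34121,+0.84886); SVD([r₁ r₂ r₃]) → R = UVᵀ:
  R  [+0.87287 +0.27402 -0.40374]
  R  [-0.42157 +0.84015 -0.34121]
  R  [+0.24570 +0.46804 +0.84886]
t = (+0.21404, +0.17921, +1.30725) m
tr R = 2.561890; θ = arccos((tr R − 1)/2) = 0.674619 rad = 38.653°
axis k = ((R−Rᵀ)₃₂, (R−Rᵀ)₁₃, (R−Rᵀ)₂₁) / (2 sinθ) = (+0.647816, -0.519881, -0.556829)
rvec = θ·k = (+0.437029, -0.350722, -0.375647)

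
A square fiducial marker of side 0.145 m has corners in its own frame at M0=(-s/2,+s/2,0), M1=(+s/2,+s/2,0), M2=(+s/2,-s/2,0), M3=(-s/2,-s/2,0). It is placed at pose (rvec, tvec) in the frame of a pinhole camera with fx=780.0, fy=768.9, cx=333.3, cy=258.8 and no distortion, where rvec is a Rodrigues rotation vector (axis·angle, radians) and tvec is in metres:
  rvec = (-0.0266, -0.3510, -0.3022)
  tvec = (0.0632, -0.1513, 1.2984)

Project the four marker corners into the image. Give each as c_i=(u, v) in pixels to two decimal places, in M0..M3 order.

c0=(345.41, 221.86) c1=(421.31, 199.11) c2=(396.23, 118.37) c3=(319.11, 138.04)

Intrinsics K: fx=780.0, fy=768.9, cx=333.3, cy=258.8
Marker side s = 0.145 m; corners in marker frame (Z=0):
  M0 = (-0.0725, +0.0725, 0)
  M1 = (+0.0725, +0.0725, 0)
  M2 = (+0.0725, -0.0725, 0)
  M3 = (-0.0725, -0.0725, 0)
rvec = (-0.0266, -0.3510, -0.3022), |rvec| = θ = 0.46393 rad = 26.581°
Rodrigues: sinθ=0.44747, 1−cosθ=0.10570; R = I + sinθ·[k]× + (1−cosθ)·[k]×²:
    [+0.89465 +0.29606 -0.33460]
    [-0.28689 +0.95480 +0.07775]
    [+0.34249 +0.02644 +0.93915]
t = (0.0632, -0.1513, 1.2984) m
M0: Pc = R·M0+t = (+0.01980, -0.06128, +1.27549); u = 780.0·(+0.01980)/1.27549 + 333.3 = 345.4098, v = 768.9·(-0.06128)/1.27549 + 258.8 = 221.8603
M1: Pc = R·M1+t = (+0.14953, -0.10288, +1.32515); u = 780.0·(+0.14953)/1.32515 + 333.3 = 421.3133, v = 768.9·(-0.10288)/1.32515 + 258.8 = 199.1073
M2: Pc = R·M2+t = (+0.10660, -0.24132, +1.32131); u = 780.0·(+0.10660)/1.32131 + 333.3 = 396.2268, v = 768.9·(-0.24132)/1.32131 + 258.8 = 118.3693
M3: Pc = R·M3+t = (-0.02313, -0.19972, +1.27165); u = 780.0·(-0.02313)/1.27165 + 333.3 = 319.1149, v = 768.9·(-0.19972)/1.27165 + 258.8 = 138.0378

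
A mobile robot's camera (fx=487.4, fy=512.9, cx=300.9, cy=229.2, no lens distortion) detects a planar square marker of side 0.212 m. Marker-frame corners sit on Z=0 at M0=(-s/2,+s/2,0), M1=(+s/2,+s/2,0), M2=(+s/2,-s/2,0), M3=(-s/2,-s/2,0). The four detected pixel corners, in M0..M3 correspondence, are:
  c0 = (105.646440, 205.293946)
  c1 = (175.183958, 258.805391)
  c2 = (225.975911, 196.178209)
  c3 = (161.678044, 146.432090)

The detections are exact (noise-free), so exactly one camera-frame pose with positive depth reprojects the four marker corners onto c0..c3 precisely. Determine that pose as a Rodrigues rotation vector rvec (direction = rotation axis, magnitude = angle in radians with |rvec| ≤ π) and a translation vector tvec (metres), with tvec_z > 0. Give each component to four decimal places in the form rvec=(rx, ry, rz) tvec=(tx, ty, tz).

Intrinsics K: fx=487.4, fy=512.9, cx=300.9, cy=229.2
Marker side s = 0.212 m; corners in marker frame (Z=0):
  M0 = (-0.1060, +0.1060, 0)
  M1 = (+0.1060, +0.1060, 0)
  M2 = (+0.1060, -0.1060, 0)
  M3 = (-0.1060, -0.1060, 0)
Detected image corners:
  c0 = (105.646440, 205.293946) px
  c1 = (175.183958, 258.805391) px
  c2 = (225.975911, 196.178209) px
  c3 = (161.678044, 146.432090) px
Planar DLT: solve 8×8 A·h = b for H (H[2,2]=1):
  H  [+317.32246 -311.93917 +168.18313]
  H  [+245.78051 +214.11994 +200.55639]
  H  [+0.01283 -0.35910 +1.00000]
B = K⁻¹H; ‖b₁‖=0.798721, ‖b₂‖=0.798721; λ = 2/(‖b₁‖+‖b₂‖) = 1.252001, sign → tz>0 ⇒ λ=+1.252001
r₁ = λ·B[:,0] = (+0.80520,+0.59278,+0.01606); r₂ = λ·B[:,1] = (-0.52373,+0.72358,-0.44960)
r₃ = r₁×r₂ = (-0.27813,+0.35361,+0.89309); SVD([r₁ r₂ r₃]) → R = UVᵀ:
  R  [+0.80520 -0.52373 -0.27813]
  R  [+0.59278 +0.72358 +0.35361]
  R  [+0.01606 -0.44960 +0.89309]
t = (-0.34091, -0.06992, +1.25200) m
tr R = 2.421875; θ = arccos((tr R − 1)/2) = 0.779966 rad = 44.689°
axis k = ((R−Rᵀ)₃₂, (R−Rᵀ)₁₃, (R−Rᵀ)₂₁) / (2 sinθ) = (-0.571062, -0.209162, +0.793814)
rvec = θ·k = (-0.445409, -0.163139, +0.619148)

rvec=(-0.4454, -0.1631, 0.6191) tvec=(-0.3409, -0.0699, 1.2520)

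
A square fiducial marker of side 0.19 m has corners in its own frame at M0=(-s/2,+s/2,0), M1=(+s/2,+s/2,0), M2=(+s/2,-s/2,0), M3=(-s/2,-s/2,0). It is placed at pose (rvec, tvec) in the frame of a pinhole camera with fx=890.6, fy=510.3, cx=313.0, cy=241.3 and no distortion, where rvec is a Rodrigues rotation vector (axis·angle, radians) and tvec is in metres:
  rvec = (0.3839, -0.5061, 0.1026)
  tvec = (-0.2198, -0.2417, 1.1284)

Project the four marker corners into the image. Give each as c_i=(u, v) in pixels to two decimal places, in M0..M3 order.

Intrinsics K: fx=890.6, fy=510.3, cx=313.0, cy=241.3
Marker side s = 0.19 m; corners in marker frame (Z=0):
  M0 = (-0.0950, +0.0950, 0)
  M1 = (+0.0950, +0.0950, 0)
  M2 = (+0.0950, -0.0950, 0)
  M3 = (-0.0950, -0.0950, 0)
rvec = (0.3839, -0.5061, 0.1026), |rvec| = θ = 0.64346 rad = 36.868°
Rodrigues: sinθ=0.59997, 1−cosθ=0.19998; R = I + sinθ·[k]× + (1−cosθ)·[k]×²:
    [+0.87121 -0.18950 -0.45287]
    [+0.00183 +0.92373 -0.38303]
    [+0.49092 +0.33287 +0.80511]
t = (-0.2198, -0.2417, 1.1284) m
M0: Pc = R·M0+t = (-0.32057, -0.15412, +1.11339); u = 890.6·(-0.32057)/1.11339 + 313.0 = 56.5773, v = 510.3·(-0.15412)/1.11339 + 241.3 = 170.6625
M1: Pc = R·M1+t = (-0.15504, -0.15377, +1.20666); u = 890.6·(-0.15504)/1.20666 + 313.0 = 198.5707, v = 510.3·(-0.15377)/1.20666 + 241.3 = 176.2694
M2: Pc = R·M2+t = (-0.11903, -0.32928, +1.14341); u = 890.6·(-0.11903)/1.14341 + 313.0 = 220.2861, v = 510.3·(-0.32928)/1.14341 + 241.3 = 94.3434
M3: Pc = R·M3+t = (-0.28456, -0.32963, +1.05014); u = 890.6·(-0.28456)/1.05014 + 313.0 = 71.6698, v = 510.3·(-0.32963)/1.05014 + 241.3 = 81.1221

c0=(56.58, 170.66) c1=(198.57, 176.27) c2=(220.29, 94.34) c3=(71.67, 81.12)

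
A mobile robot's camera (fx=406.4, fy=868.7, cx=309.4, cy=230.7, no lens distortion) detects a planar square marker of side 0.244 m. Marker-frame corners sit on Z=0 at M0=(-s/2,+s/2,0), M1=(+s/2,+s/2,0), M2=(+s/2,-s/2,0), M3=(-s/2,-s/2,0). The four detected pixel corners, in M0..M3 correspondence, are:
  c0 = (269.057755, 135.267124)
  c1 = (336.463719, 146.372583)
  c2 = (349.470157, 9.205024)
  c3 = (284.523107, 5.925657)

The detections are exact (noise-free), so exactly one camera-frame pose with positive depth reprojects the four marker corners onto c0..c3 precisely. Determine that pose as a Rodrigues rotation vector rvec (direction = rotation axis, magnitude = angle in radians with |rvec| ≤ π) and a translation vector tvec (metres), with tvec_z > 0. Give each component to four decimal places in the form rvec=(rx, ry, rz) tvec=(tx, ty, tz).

rvec=(-0.3207, 0.3103, 0.1604) tvec=(-0.0010, -0.2568, 1.4100)

Intrinsics K: fx=406.4, fy=868.7, cx=309.4, cy=230.7
Marker side s = 0.244 m; corners in marker frame (Z=0):
  M0 = (-0.1220, +0.1220, 0)
  M1 = (+0.1220, +0.1220, 0)
  M2 = (+0.1220, -0.1220, 0)
  M3 = (-0.1220, -0.1220, 0)
Detected image corners:
  c0 = (269.057755, 135.267124) px
  c1 = (336.463719, 146.372583) px
  c2 = (349.470157, 9.205024) px
  c3 = (284.523107, 5.925657) px
Planar DLT: solve 8×8 A·h = b for H (H[2,2]=1):
  H  [+199.87778 -120.99360 +309.12616]
  H  [+12.03219 +530.70935 +72.45209]
  H  [-0.22981 -0.20172 +1.00000]
B = K⁻¹H; ‖b₁‖=0.709240, ‖b₂‖=0.709240; λ = 2/(‖b₁‖+‖b₂‖) = 1.409960, sign → tz>0 ⇒ λ=+1.409960
r₁ = λ·B[:,0] = (+0.94014,+0.10558,-0.32402); r₂ = λ·B[:,1] = (-0.20324,+0.93691,-0.28442)
r₃ = r₁×r₂ = (+0.27355,+0.33325,+0.90228); SVD([r₁ r₂ r₃]) → R = UVᵀ:
  R  [+0.94014 -0.20324 +0.27355]
  R  [+0.10558 +0.93691 +0.33325]
  R  [-0.32402 -0.28442 +0.90228]
t = (-0.00095, -0.25685, +1.40996) m
tr R = 2.779333; θ = arccos((tr R − 1)/2) = 0.474182 rad = 27.169°
axis k = ((R−Rᵀ)₃₂, (R−Rᵀ)₁₃, (R−Rᵀ)₂₁) / (2 sinθ) = (-0.676355, +0.654360, +0.338168)
rvec = θ·k = (-0.320715, +0.310286, +0.160353)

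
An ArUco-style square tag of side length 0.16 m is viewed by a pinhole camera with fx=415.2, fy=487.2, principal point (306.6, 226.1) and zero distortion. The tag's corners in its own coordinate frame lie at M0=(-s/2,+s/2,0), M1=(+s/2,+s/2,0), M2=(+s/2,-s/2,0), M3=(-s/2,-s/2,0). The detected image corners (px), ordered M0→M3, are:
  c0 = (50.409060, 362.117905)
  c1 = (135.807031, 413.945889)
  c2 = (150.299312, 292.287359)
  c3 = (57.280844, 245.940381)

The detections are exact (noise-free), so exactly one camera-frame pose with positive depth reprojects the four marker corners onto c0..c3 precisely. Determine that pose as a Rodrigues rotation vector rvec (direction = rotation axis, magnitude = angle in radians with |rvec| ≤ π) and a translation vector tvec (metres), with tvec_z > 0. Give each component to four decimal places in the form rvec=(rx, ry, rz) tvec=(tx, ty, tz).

rvec=(0.2391, 0.3239, 0.2773) tvec=(-0.2910, 0.1225, 0.5752)

Intrinsics K: fx=415.2, fy=487.2, cx=306.6, cy=226.1
Marker side s = 0.16 m; corners in marker frame (Z=0):
  M0 = (-0.0800, +0.0800, 0)
  M1 = (+0.0800, +0.0800, 0)
  M2 = (+0.0800, -0.0800, 0)
  M3 = (-0.0800, -0.0800, 0)
Detected image corners:
  c0 = (50.409060, 362.117905) px
  c1 = (135.807031, 413.945889) px
  c2 = (150.299312, 292.287359) px
  c3 = (57.280844, 245.940381) px
Planar DLT: solve 8×8 A·h = b for H (H[2,2]=1):
  H  [+508.94588 -18.98948 +96.51686]
  H  [+148.25424 +898.93585 +329.88520]
  H  [-0.48450 +0.47588 +1.00000]
B = K⁻¹H; ‖b₁‖=1.738507, ‖b₂‖=1.738507; λ = 2/(‖b₁‖+‖b₂‖) = 0.575206, sign → tz>0 ⇒ λ=+0.575206
r₁ = λ·B[:,0] = (+0.91087,+0.30437,-0.27869); r₂ = λ·B[:,1] = (-0.22844,+0.93428,+0.27373)
r₃ = r₁×r₂ = (+0.34369,-0.18567,+0.92055); SVD([r₁ r₂ r₃]) → R = UVᵀ:
  R  [+0.91087 -0.22844 +0.34369]
  R  [+0.30437 +0.93428 -0.18567]
  R  [-0.27869 +0.27373 +0.92055]
t = (-0.29104, +0.12253, +0.57521) m
tr R = 2.765704; θ = arccos((tr R − 1)/2) = 0.488896 rad = 28.012°
axis k = ((R−Rᵀ)₃₂, (R−Rᵀ)₁₃, (R−Rᵀ)₂₁) / (2 sinθ) = (+0.489087, +0.662597, +0.567239)
rvec = θ·k = (+0.239113, +0.323941, +0.277321)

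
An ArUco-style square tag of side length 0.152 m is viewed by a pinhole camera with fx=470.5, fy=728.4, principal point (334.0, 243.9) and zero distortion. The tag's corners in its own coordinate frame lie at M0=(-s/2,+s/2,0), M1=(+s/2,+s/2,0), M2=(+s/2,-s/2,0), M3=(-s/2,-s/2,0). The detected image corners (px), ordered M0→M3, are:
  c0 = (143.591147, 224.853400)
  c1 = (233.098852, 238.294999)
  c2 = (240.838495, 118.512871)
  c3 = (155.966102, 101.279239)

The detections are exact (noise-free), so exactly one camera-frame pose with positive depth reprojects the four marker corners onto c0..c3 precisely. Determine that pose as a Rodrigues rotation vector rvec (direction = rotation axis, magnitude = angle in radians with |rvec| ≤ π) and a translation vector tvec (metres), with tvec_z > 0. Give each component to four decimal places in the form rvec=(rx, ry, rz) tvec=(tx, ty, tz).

rvec=(-0.2714, -0.2226, 0.0687) tvec=(-0.2523, -0.0869, 0.8499)

Intrinsics K: fx=470.5, fy=728.4, cx=334.0, cy=243.9
Marker side s = 0.152 m; corners in marker frame (Z=0):
  M0 = (-0.0760, +0.0760, 0)
  M1 = (+0.0760, +0.0760, 0)
  M2 = (+0.0760, -0.0760, 0)
  M3 = (-0.0760, -0.0760, 0)
Detected image corners:
  c0 = (143.591147, 224.853400) px
  c1 = (233.098852, 238.294999) px
  c2 = (240.838495, 118.512871) px
  c3 = (155.966102, 101.279239) px
Planar DLT: solve 8×8 A·h = b for H (H[2,2]=1):
  H  [+620.72846 -128.03897 +194.31004]
  H  [+143.13349 +745.40107 +169.39200]
  H  [+0.24555 -0.32144 +1.00000]
B = K⁻¹H; ‖b₁‖=1.176583, ‖b₂‖=1.176583; λ = 2/(‖b₁‖+‖b₂‖) = 0.849919, sign → tz>0 ⇒ λ=+0.849919
r₁ = λ·B[:,0] = (+0.97315,+0.09713,+0.20869); r₂ = λ·B[:,1] = (-0.03736,+0.96123,-0.27319)
r₃ = r₁×r₂ = (-0.22714,+0.25806,+0.93905); SVD([r₁ r₂ r₃]) → R = UVᵀ:
  R  [+0.97315 -0.03736 -0.22714]
  R  [+0.09713 +0.96123 +0.25806]
  R  [+0.20869 -0.27319 +0.93905]
t = (-0.25234, -0.08694, +0.84992) m
tr R = 2.873427; θ = arccos((tr R − 1)/2) = 0.357674 rad = 20.493°
axis k = ((R−Rᵀ)₃₂, (R−Rᵀ)₁₃, (R−Rᵀ)₂₁) / (2 sinθ) = (-0.758726, -0.622449, +0.192073)
rvec = θ·k = (-0.271377, -0.222634, +0.068700)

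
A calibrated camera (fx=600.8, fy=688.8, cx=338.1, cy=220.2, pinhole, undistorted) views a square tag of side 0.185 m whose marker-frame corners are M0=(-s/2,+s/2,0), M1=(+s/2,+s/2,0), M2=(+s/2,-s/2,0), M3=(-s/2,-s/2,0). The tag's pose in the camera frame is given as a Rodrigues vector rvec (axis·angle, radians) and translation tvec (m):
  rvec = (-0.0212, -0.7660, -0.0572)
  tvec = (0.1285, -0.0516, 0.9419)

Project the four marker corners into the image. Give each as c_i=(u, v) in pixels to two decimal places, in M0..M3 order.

Intrinsics K: fx=600.8, fy=688.8, cx=338.1, cy=220.2
Marker side s = 0.185 m; corners in marker frame (Z=0):
  M0 = (-0.0925, +0.0925, 0)
  M1 = (+0.0925, +0.0925, 0)
  M2 = (+0.0925, -0.0925, 0)
  M3 = (-0.0925, -0.0925, 0)
rvec = (-0.0212, -0.7660, -0.0572), |rvec| = θ = 0.76843 rad = 44.028°
Rodrigues: sinθ=0.69500, 1−cosθ=0.28099; R = I + sinθ·[k]× + (1−cosθ)·[k]×²:
    [+0.71922 +0.05946 -0.69223]
    [-0.04401 +0.99823 +0.04002]
    [+0.69339 +0.00168 +0.72056]
t = (0.1285, -0.0516, 0.9419) m
M0: Pc = R·M0+t = (+0.06747, +0.04481, +0.87792); u = 600.8·(+0.06747)/0.87792 + 338.1 = 384.2746, v = 688.8·(+0.04481)/0.87792 + 220.2 = 255.3547
M1: Pc = R·M1+t = (+0.20053, +0.03667, +1.00619); u = 600.8·(+0.20053)/1.00619 + 338.1 = 457.8357, v = 688.8·(+0.03667)/1.00619 + 220.2 = 245.2998
M2: Pc = R·M2+t = (+0.18953, -0.14801, +1.00588); u = 600.8·(+0.18953)/1.00588 + 338.1 = 451.3022, v = 688.8·(-0.14801)/1.00588 + 220.2 = 118.8492
M3: Pc = R·M3+t = (+0.05647, -0.13987, +0.87761); u = 600.8·(+0.05647)/0.87761 + 338.1 = 376.7600, v = 688.8·(-0.13987)/0.87761 + 220.2 = 110.4248

c0=(384.27, 255.35) c1=(457.84, 245.30) c2=(451.30, 118.85) c3=(376.76, 110.42)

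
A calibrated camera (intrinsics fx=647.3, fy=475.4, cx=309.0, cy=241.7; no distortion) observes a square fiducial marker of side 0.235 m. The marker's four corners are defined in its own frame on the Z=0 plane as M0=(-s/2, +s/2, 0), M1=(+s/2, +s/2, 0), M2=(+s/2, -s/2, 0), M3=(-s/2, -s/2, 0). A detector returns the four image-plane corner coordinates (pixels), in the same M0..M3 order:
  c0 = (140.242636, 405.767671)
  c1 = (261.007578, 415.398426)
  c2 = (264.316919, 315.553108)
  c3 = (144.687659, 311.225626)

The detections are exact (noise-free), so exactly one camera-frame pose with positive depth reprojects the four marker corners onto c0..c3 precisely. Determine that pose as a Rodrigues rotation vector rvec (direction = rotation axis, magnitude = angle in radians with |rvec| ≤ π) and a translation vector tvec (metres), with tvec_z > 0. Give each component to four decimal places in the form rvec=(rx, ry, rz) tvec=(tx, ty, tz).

rvec=(-0.0579, 0.2694, 0.0131) tvec=(-0.1944, 0.2937, 1.1644)

Intrinsics K: fx=647.3, fy=475.4, cx=309.0, cy=241.7
Marker side s = 0.235 m; corners in marker frame (Z=0):
  M0 = (-0.1175, +0.1175, 0)
  M1 = (+0.1175, +0.1175, 0)
  M2 = (+0.1175, -0.1175, 0)
  M3 = (-0.1175, -0.1175, 0)
Detected image corners:
  c0 = (140.242636, 405.767671) px
  c1 = (261.007578, 415.398426) px
  c2 = (264.316919, 315.553108) px
  c3 = (144.687659, 311.225626) px
Planar DLT: solve 8×8 A·h = b for H (H[2,2]=1):
  H  [+465.12299 -26.20275 +200.95906]
  H  [-53.17635 +396.06143 +361.62069]
  H  [-0.22877 -0.04759 +1.00000]
B = K⁻¹H; ‖b₁‖=0.858809, ‖b₂‖=0.858809; λ = 2/(‖b₁‖+‖b₂‖) = 1.164404, sign → tz>0 ⇒ λ=+1.164404
r₁ = λ·B[:,0] = (+0.96385,+0.00519,-0.26638); r₂ = λ·B[:,1] = (-0.02068,+0.99825,-0.05541)
r₃ = r₁×r₂ = (+0.26563,+0.05892,+0.96227); SVD([r₁ r₂ r₃]) → R = UVᵀ:
  R  [+0.96385 -0.02068 +0.26563]
  R  [+0.00519 +0.99825 +0.05892]
  R  [-0.26638 -0.05541 +0.96227]
t = (-0.19435, +0.29372, +1.16440) m
tr R = 2.924377; θ = arccos((tr R − 1)/2) = 0.275870 rad = 15.806°
axis k = ((R−Rᵀ)₃₂, (R−Rᵀ)₁₃, (R−Rᵀ)₂₁) / (2 sinθ) = (-0.209861, +0.976577, +0.047490)
rvec = θ·k = (-0.057894, +0.269408, +0.013101)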